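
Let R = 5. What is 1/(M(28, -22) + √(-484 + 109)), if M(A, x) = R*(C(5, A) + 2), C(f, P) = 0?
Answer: 2/95 - I*√15/95 ≈ 0.021053 - 0.040768*I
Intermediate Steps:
M(A, x) = 10 (M(A, x) = 5*(0 + 2) = 5*2 = 10)
1/(M(28, -22) + √(-484 + 109)) = 1/(10 + √(-484 + 109)) = 1/(10 + √(-375)) = 1/(10 + 5*I*√15)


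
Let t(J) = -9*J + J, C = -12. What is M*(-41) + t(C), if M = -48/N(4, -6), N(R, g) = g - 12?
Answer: -40/3 ≈ -13.333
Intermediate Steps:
N(R, g) = -12 + g
t(J) = -8*J
M = 8/3 (M = -48/(-12 - 6) = -48/(-18) = -48*(-1/18) = 8/3 ≈ 2.6667)
M*(-41) + t(C) = (8/3)*(-41) - 8*(-12) = -328/3 + 96 = -40/3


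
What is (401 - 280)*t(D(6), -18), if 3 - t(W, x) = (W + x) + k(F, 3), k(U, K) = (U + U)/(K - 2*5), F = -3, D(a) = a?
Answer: 11979/7 ≈ 1711.3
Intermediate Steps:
k(U, K) = 2*U/(-10 + K) (k(U, K) = (2*U)/(K - 10) = (2*U)/(-10 + K) = 2*U/(-10 + K))
t(W, x) = 15/7 - W - x (t(W, x) = 3 - ((W + x) + 2*(-3)/(-10 + 3)) = 3 - ((W + x) + 2*(-3)/(-7)) = 3 - ((W + x) + 2*(-3)*(-1/7)) = 3 - ((W + x) + 6/7) = 3 - (6/7 + W + x) = 3 + (-6/7 - W - x) = 15/7 - W - x)
(401 - 280)*t(D(6), -18) = (401 - 280)*(15/7 - 1*6 - 1*(-18)) = 121*(15/7 - 6 + 18) = 121*(99/7) = 11979/7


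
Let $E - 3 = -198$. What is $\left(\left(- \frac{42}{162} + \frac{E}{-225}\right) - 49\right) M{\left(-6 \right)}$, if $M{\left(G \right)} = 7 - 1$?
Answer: $- \frac{13066}{45} \approx -290.36$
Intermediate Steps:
$E = -195$ ($E = 3 - 198 = -195$)
$M{\left(G \right)} = 6$ ($M{\left(G \right)} = 7 - 1 = 6$)
$\left(\left(- \frac{42}{162} + \frac{E}{-225}\right) - 49\right) M{\left(-6 \right)} = \left(\left(- \frac{42}{162} - \frac{195}{-225}\right) - 49\right) 6 = \left(\left(\left(-42\right) \frac{1}{162} - - \frac{13}{15}\right) - 49\right) 6 = \left(\left(- \frac{7}{27} + \frac{13}{15}\right) - 49\right) 6 = \left(\frac{82}{135} - 49\right) 6 = \left(- \frac{6533}{135}\right) 6 = - \frac{13066}{45}$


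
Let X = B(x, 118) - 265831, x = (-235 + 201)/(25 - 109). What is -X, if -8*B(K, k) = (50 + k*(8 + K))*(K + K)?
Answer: 938223677/3528 ≈ 2.6594e+5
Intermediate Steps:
x = 17/42 (x = -34/(-84) = -34*(-1/84) = 17/42 ≈ 0.40476)
B(K, k) = -K*(50 + k*(8 + K))/4 (B(K, k) = -(50 + k*(8 + K))*(K + K)/8 = -(50 + k*(8 + K))*2*K/8 = -K*(50 + k*(8 + K))/4)
X = -938223677/3528 (X = -¼*17/42*(50 + 8*118 + (17/42)*118) - 265831 = -¼*17/42*(50 + 944 + 1003/21) - 265831 = -¼*17/42*21877/21 - 265831 = -371909/3528 - 265831 = -938223677/3528 ≈ -2.6594e+5)
-X = -1*(-938223677/3528) = 938223677/3528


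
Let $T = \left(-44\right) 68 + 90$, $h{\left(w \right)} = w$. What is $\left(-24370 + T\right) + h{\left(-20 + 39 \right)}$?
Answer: $-27253$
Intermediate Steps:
$T = -2902$ ($T = -2992 + 90 = -2902$)
$\left(-24370 + T\right) + h{\left(-20 + 39 \right)} = \left(-24370 - 2902\right) + \left(-20 + 39\right) = -27272 + 19 = -27253$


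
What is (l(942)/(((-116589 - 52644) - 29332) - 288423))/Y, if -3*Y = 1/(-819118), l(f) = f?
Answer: -578706867/121747 ≈ -4753.4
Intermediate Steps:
Y = 1/2457354 (Y = -⅓/(-819118) = -⅓*(-1/819118) = 1/2457354 ≈ 4.0694e-7)
(l(942)/(((-116589 - 52644) - 29332) - 288423))/Y = (942/(((-116589 - 52644) - 29332) - 288423))/(1/2457354) = (942/((-169233 - 29332) - 288423))*2457354 = (942/(-198565 - 288423))*2457354 = (942/(-486988))*2457354 = (942*(-1/486988))*2457354 = -471/243494*2457354 = -578706867/121747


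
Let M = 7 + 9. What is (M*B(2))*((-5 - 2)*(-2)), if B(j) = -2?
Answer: -448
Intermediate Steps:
M = 16
(M*B(2))*((-5 - 2)*(-2)) = (16*(-2))*((-5 - 2)*(-2)) = -(-224)*(-2) = -32*14 = -448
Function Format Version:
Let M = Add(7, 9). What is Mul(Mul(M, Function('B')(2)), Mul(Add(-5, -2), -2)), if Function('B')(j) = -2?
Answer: -448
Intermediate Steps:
M = 16
Mul(Mul(M, Function('B')(2)), Mul(Add(-5, -2), -2)) = Mul(Mul(16, -2), Mul(Add(-5, -2), -2)) = Mul(-32, Mul(-7, -2)) = Mul(-32, 14) = -448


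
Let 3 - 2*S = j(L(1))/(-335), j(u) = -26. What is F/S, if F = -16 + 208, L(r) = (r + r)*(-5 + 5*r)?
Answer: 128640/979 ≈ 131.40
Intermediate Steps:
L(r) = 2*r*(-5 + 5*r) (L(r) = (2*r)*(-5 + 5*r) = 2*r*(-5 + 5*r))
S = 979/670 (S = 3/2 - (-13)/(-335) = 3/2 - (-13)*(-1)/335 = 3/2 - ½*26/335 = 3/2 - 13/335 = 979/670 ≈ 1.4612)
F = 192
F/S = 192/(979/670) = 192*(670/979) = 128640/979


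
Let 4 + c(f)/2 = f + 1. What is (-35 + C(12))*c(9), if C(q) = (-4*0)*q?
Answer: -420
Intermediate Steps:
C(q) = 0 (C(q) = 0*q = 0)
c(f) = -6 + 2*f (c(f) = -8 + 2*(f + 1) = -8 + 2*(1 + f) = -8 + (2 + 2*f) = -6 + 2*f)
(-35 + C(12))*c(9) = (-35 + 0)*(-6 + 2*9) = -35*(-6 + 18) = -35*12 = -420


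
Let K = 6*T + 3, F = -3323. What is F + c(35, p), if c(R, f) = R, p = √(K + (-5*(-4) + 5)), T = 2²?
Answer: -3288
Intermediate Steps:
T = 4
K = 27 (K = 6*4 + 3 = 24 + 3 = 27)
p = 2*√13 (p = √(27 + (-5*(-4) + 5)) = √(27 + (20 + 5)) = √(27 + 25) = √52 = 2*√13 ≈ 7.2111)
F + c(35, p) = -3323 + 35 = -3288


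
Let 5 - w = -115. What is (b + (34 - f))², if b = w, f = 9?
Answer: 21025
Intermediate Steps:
w = 120 (w = 5 - 1*(-115) = 5 + 115 = 120)
b = 120
(b + (34 - f))² = (120 + (34 - 1*9))² = (120 + (34 - 9))² = (120 + 25)² = 145² = 21025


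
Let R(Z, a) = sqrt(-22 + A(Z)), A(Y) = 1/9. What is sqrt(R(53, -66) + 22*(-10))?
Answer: sqrt(-1980 + 3*I*sqrt(197))/3 ≈ 0.15771 + 14.833*I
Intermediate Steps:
A(Y) = 1/9
R(Z, a) = I*sqrt(197)/3 (R(Z, a) = sqrt(-22 + 1/9) = sqrt(-197/9) = I*sqrt(197)/3)
sqrt(R(53, -66) + 22*(-10)) = sqrt(I*sqrt(197)/3 + 22*(-10)) = sqrt(I*sqrt(197)/3 - 220) = sqrt(-220 + I*sqrt(197)/3)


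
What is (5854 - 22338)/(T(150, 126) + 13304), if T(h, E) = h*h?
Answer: -4121/8951 ≈ -0.46040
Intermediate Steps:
T(h, E) = h²
(5854 - 22338)/(T(150, 126) + 13304) = (5854 - 22338)/(150² + 13304) = -16484/(22500 + 13304) = -16484/35804 = -16484*1/35804 = -4121/8951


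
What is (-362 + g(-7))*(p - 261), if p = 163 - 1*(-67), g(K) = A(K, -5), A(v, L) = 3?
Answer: 11129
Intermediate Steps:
g(K) = 3
p = 230 (p = 163 + 67 = 230)
(-362 + g(-7))*(p - 261) = (-362 + 3)*(230 - 261) = -359*(-31) = 11129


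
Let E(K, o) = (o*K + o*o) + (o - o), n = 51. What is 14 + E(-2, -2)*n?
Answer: 422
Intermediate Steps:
E(K, o) = o² + K*o (E(K, o) = (K*o + o²) + 0 = (o² + K*o) + 0 = o² + K*o)
14 + E(-2, -2)*n = 14 - 2*(-2 - 2)*51 = 14 - 2*(-4)*51 = 14 + 8*51 = 14 + 408 = 422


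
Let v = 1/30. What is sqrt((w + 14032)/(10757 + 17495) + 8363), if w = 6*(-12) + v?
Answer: sqrt(1501995631233090)/423780 ≈ 91.452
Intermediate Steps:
v = 1/30 ≈ 0.033333
w = -2159/30 (w = 6*(-12) + 1/30 = -72 + 1/30 = -2159/30 ≈ -71.967)
sqrt((w + 14032)/(10757 + 17495) + 8363) = sqrt((-2159/30 + 14032)/(10757 + 17495) + 8363) = sqrt((418801/30)/28252 + 8363) = sqrt((418801/30)*(1/28252) + 8363) = sqrt(418801/847560 + 8363) = sqrt(7088563081/847560) = sqrt(1501995631233090)/423780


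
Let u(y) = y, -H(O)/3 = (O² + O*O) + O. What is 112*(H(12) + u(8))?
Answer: -99904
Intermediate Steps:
H(O) = -6*O² - 3*O (H(O) = -3*((O² + O*O) + O) = -3*((O² + O²) + O) = -3*(2*O² + O) = -3*(O + 2*O²) = -6*O² - 3*O)
112*(H(12) + u(8)) = 112*(-3*12*(1 + 2*12) + 8) = 112*(-3*12*(1 + 24) + 8) = 112*(-3*12*25 + 8) = 112*(-900 + 8) = 112*(-892) = -99904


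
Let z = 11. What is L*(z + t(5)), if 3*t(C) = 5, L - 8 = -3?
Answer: 190/3 ≈ 63.333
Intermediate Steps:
L = 5 (L = 8 - 3 = 5)
t(C) = 5/3 (t(C) = (1/3)*5 = 5/3)
L*(z + t(5)) = 5*(11 + 5/3) = 5*(38/3) = 190/3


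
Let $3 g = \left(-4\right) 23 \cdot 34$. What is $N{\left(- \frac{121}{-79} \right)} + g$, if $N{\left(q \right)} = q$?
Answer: $- \frac{246749}{237} \approx -1041.1$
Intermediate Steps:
$g = - \frac{3128}{3}$ ($g = \frac{\left(-4\right) 23 \cdot 34}{3} = \frac{\left(-92\right) 34}{3} = \frac{1}{3} \left(-3128\right) = - \frac{3128}{3} \approx -1042.7$)
$N{\left(- \frac{121}{-79} \right)} + g = - \frac{121}{-79} - \frac{3128}{3} = \left(-121\right) \left(- \frac{1}{79}\right) - \frac{3128}{3} = \frac{121}{79} - \frac{3128}{3} = - \frac{246749}{237}$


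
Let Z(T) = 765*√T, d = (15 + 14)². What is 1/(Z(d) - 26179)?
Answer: -1/3994 ≈ -0.00025038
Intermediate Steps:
d = 841 (d = 29² = 841)
1/(Z(d) - 26179) = 1/(765*√841 - 26179) = 1/(765*29 - 26179) = 1/(22185 - 26179) = 1/(-3994) = -1/3994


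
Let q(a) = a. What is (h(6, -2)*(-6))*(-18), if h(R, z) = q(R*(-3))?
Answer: -1944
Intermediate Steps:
h(R, z) = -3*R (h(R, z) = R*(-3) = -3*R)
(h(6, -2)*(-6))*(-18) = (-3*6*(-6))*(-18) = -18*(-6)*(-18) = 108*(-18) = -1944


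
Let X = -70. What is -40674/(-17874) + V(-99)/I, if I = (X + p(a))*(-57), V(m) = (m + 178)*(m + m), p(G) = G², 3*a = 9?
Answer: -7675645/3452661 ≈ -2.2231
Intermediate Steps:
a = 3 (a = (⅓)*9 = 3)
V(m) = 2*m*(178 + m) (V(m) = (178 + m)*(2*m) = 2*m*(178 + m))
I = 3477 (I = (-70 + 3²)*(-57) = (-70 + 9)*(-57) = -61*(-57) = 3477)
-40674/(-17874) + V(-99)/I = -40674/(-17874) + (2*(-99)*(178 - 99))/3477 = -40674*(-1/17874) + (2*(-99)*79)*(1/3477) = 6779/2979 - 15642*1/3477 = 6779/2979 - 5214/1159 = -7675645/3452661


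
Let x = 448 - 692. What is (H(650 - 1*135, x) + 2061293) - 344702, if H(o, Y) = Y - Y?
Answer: 1716591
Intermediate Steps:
x = -244
H(o, Y) = 0
(H(650 - 1*135, x) + 2061293) - 344702 = (0 + 2061293) - 344702 = 2061293 - 344702 = 1716591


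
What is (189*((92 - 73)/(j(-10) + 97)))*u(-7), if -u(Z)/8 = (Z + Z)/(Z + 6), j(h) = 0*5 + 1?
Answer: -4104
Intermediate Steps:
j(h) = 1 (j(h) = 0 + 1 = 1)
u(Z) = -16*Z/(6 + Z) (u(Z) = -8*(Z + Z)/(Z + 6) = -8*2*Z/(6 + Z) = -16*Z/(6 + Z))
(189*((92 - 73)/(j(-10) + 97)))*u(-7) = (189*((92 - 73)/(1 + 97)))*(-16*(-7)/(6 - 7)) = (189*(19/98))*(-16*(-7)/(-1)) = (189*(19*(1/98)))*(-16*(-7)*(-1)) = (189*(19/98))*(-112) = (513/14)*(-112) = -4104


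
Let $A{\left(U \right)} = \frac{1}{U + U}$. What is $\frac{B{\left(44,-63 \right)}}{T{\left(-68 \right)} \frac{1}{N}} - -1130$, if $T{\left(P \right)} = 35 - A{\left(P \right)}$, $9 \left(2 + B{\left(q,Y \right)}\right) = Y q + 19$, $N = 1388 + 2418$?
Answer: $- \frac{1385894566}{42849} \approx -32344.0$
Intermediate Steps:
$A{\left(U \right)} = \frac{1}{2 U}$
$N = 3806$
$B{\left(q,Y \right)} = \frac{1}{9} + \frac{Y q}{9}$ ($B{\left(q,Y \right)} = -2 + \frac{Y q + 19}{9} = -2 + \frac{19 + Y q}{9} = -2 + \left(\frac{19}{9} + \frac{Y q}{9}\right) = \frac{1}{9} + \frac{Y q}{9}$)
$T{\left(P \right)} = 35 - \frac{1}{2 P}$
$\frac{B{\left(44,-63 \right)}}{T{\left(-68 \right)} \frac{1}{N}} - -1130 = \frac{\frac{1}{9} + \frac{1}{9} \left(-63\right) 44}{\left(35 - \frac{1}{2 \left(-68\right)}\right) \frac{1}{3806}} - -1130 = \frac{\frac{1}{9} - 308}{\left(35 - - \frac{1}{136}\right) \frac{1}{3806}} + 1130 = - \frac{2771}{9 \left(35 + \frac{1}{136}\right) \frac{1}{3806}} + 1130 = - \frac{2771}{9 \cdot \frac{4761}{136} \cdot \frac{1}{3806}} + 1130 = - \frac{2771}{9 \cdot \frac{4761}{517616}} + 1130 = \left(- \frac{2771}{9}\right) \frac{517616}{4761} + 1130 = - \frac{1434313936}{42849} + 1130 = - \frac{1385894566}{42849}$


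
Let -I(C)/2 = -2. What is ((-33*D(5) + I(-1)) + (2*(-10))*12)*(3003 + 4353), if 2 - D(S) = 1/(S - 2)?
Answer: -2140596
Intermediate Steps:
I(C) = 4 (I(C) = -2*(-2) = 4)
D(S) = 2 - 1/(-2 + S) (D(S) = 2 - 1/(S - 2) = 2 - 1/(-2 + S))
((-33*D(5) + I(-1)) + (2*(-10))*12)*(3003 + 4353) = ((-33*(-5 + 2*5)/(-2 + 5) + 4) + (2*(-10))*12)*(3003 + 4353) = ((-33*(-5 + 10)/3 + 4) - 20*12)*7356 = ((-11*5 + 4) - 240)*7356 = ((-33*5/3 + 4) - 240)*7356 = ((-55 + 4) - 240)*7356 = (-51 - 240)*7356 = -291*7356 = -2140596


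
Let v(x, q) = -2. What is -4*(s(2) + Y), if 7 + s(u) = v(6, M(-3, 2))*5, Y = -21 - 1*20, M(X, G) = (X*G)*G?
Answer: 232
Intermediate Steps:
M(X, G) = X*G² (M(X, G) = (G*X)*G = X*G²)
Y = -41 (Y = -21 - 20 = -41)
s(u) = -17 (s(u) = -7 - 2*5 = -7 - 10 = -17)
-4*(s(2) + Y) = -4*(-17 - 41) = -4*(-58) = 232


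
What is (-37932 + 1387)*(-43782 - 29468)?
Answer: 2676921250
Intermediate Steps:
(-37932 + 1387)*(-43782 - 29468) = -36545*(-73250) = 2676921250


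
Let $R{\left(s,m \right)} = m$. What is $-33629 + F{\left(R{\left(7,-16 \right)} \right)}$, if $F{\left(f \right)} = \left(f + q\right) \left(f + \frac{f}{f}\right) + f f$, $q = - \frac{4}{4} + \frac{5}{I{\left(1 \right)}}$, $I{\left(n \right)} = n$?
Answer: $-33193$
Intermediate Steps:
$q = 4$ ($q = - \frac{4}{4} + \frac{5}{1} = \left(-4\right) \frac{1}{4} + 5 \cdot 1 = -1 + 5 = 4$)
$F{\left(f \right)} = f^{2} + \left(1 + f\right) \left(4 + f\right)$ ($F{\left(f \right)} = \left(f + 4\right) \left(f + \frac{f}{f}\right) + f f = \left(4 + f\right) \left(f + 1\right) + f^{2} = \left(4 + f\right) \left(1 + f\right) + f^{2} = \left(1 + f\right) \left(4 + f\right) + f^{2} = f^{2} + \left(1 + f\right) \left(4 + f\right)$)
$-33629 + F{\left(R{\left(7,-16 \right)} \right)} = -33629 + \left(4 + 2 \left(-16\right)^{2} + 5 \left(-16\right)\right) = -33629 + \left(4 + 2 \cdot 256 - 80\right) = -33629 + \left(4 + 512 - 80\right) = -33629 + 436 = -33193$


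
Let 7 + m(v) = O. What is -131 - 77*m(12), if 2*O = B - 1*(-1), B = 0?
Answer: 739/2 ≈ 369.50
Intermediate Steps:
O = ½ (O = (0 - 1*(-1))/2 = (0 + 1)/2 = (½)*1 = ½ ≈ 0.50000)
m(v) = -13/2 (m(v) = -7 + ½ = -13/2)
-131 - 77*m(12) = -131 - 77*(-13/2) = -131 + 1001/2 = 739/2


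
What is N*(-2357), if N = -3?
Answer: 7071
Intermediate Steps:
N*(-2357) = -3*(-2357) = 7071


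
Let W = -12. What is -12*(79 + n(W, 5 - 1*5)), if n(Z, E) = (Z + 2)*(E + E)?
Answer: -948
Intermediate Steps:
n(Z, E) = 2*E*(2 + Z) (n(Z, E) = (2 + Z)*(2*E) = 2*E*(2 + Z))
-12*(79 + n(W, 5 - 1*5)) = -12*(79 + 2*(5 - 1*5)*(2 - 12)) = -12*(79 + 2*(5 - 5)*(-10)) = -12*(79 + 2*0*(-10)) = -12*(79 + 0) = -12*79 = -948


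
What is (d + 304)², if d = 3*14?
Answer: 119716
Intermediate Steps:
d = 42
(d + 304)² = (42 + 304)² = 346² = 119716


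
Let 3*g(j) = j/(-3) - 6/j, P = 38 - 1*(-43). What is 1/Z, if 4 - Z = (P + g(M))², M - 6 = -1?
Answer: -2025/12966304 ≈ -0.00015617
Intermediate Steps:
M = 5 (M = 6 - 1 = 5)
P = 81 (P = 38 + 43 = 81)
g(j) = -2/j - j/9 (g(j) = (j/(-3) - 6/j)/3 = (j*(-⅓) - 6/j)/3 = (-j/3 - 6/j)/3 = (-6/j - j/3)/3 = -2/j - j/9)
Z = -12966304/2025 (Z = 4 - (81 + (-2/5 - ⅑*5))² = 4 - (81 + (-2*⅕ - 5/9))² = 4 - (81 + (-⅖ - 5/9))² = 4 - (81 - 43/45)² = 4 - (3602/45)² = 4 - 1*12974404/2025 = 4 - 12974404/2025 = -12966304/2025 ≈ -6403.1)
1/Z = 1/(-12966304/2025) = -2025/12966304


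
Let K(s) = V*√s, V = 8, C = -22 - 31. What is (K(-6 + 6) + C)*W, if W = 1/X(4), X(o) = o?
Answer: -53/4 ≈ -13.250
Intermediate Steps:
C = -53
W = ¼ (W = 1/4 = ¼ ≈ 0.25000)
K(s) = 8*√s
(K(-6 + 6) + C)*W = (8*√(-6 + 6) - 53)*(¼) = (8*√0 - 53)*(¼) = (8*0 - 53)*(¼) = (0 - 53)*(¼) = -53*¼ = -53/4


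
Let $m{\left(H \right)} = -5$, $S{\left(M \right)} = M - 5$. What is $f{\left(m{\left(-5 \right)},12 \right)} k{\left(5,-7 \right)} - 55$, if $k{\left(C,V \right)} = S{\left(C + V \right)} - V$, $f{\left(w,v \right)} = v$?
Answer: $-55$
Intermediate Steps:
$S{\left(M \right)} = -5 + M$ ($S{\left(M \right)} = M - 5 = -5 + M$)
$k{\left(C,V \right)} = -5 + C$ ($k{\left(C,V \right)} = \left(-5 + \left(C + V\right)\right) - V = \left(-5 + C + V\right) - V = -5 + C$)
$f{\left(m{\left(-5 \right)},12 \right)} k{\left(5,-7 \right)} - 55 = 12 \left(-5 + 5\right) - 55 = 12 \cdot 0 - 55 = 0 - 55 = -55$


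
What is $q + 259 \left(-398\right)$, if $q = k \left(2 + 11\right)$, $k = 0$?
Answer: $-103082$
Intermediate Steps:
$q = 0$ ($q = 0 \left(2 + 11\right) = 0 \cdot 13 = 0$)
$q + 259 \left(-398\right) = 0 + 259 \left(-398\right) = 0 - 103082 = -103082$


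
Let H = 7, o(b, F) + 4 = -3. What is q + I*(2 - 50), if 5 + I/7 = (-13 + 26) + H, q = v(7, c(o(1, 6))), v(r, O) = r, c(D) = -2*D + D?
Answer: -5033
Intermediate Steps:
o(b, F) = -7 (o(b, F) = -4 - 3 = -7)
c(D) = -D
q = 7
I = 105 (I = -35 + 7*((-13 + 26) + 7) = -35 + 7*(13 + 7) = -35 + 7*20 = -35 + 140 = 105)
q + I*(2 - 50) = 7 + 105*(2 - 50) = 7 + 105*(-48) = 7 - 5040 = -5033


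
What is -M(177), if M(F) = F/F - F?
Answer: 176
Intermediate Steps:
M(F) = 1 - F
-M(177) = -(1 - 1*177) = -(1 - 177) = -1*(-176) = 176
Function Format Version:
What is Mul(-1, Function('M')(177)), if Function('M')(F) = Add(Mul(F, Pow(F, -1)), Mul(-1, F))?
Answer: 176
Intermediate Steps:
Function('M')(F) = Add(1, Mul(-1, F))
Mul(-1, Function('M')(177)) = Mul(-1, Add(1, Mul(-1, 177))) = Mul(-1, Add(1, -177)) = Mul(-1, -176) = 176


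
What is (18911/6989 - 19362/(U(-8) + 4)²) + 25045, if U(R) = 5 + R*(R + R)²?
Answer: 727808905425718/29056914269 ≈ 25048.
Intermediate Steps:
U(R) = 5 + 4*R³ (U(R) = 5 + R*(2*R)² = 5 + R*(4*R²) = 5 + 4*R³)
(18911/6989 - 19362/(U(-8) + 4)²) + 25045 = (18911/6989 - 19362/((5 + 4*(-8)³) + 4)²) + 25045 = (18911*(1/6989) - 19362/((5 + 4*(-512)) + 4)²) + 25045 = (18911/6989 - 19362/((5 - 2048) + 4)²) + 25045 = (18911/6989 - 19362/(-2043 + 4)²) + 25045 = (18911/6989 - 19362/((-2039)²)) + 25045 = (18911/6989 - 19362/4157521) + 25045 = 78487558613/29056914269 + 25045 = 727808905425718/29056914269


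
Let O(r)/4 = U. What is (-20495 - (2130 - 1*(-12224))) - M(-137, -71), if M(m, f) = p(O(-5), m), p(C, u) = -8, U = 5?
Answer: -34841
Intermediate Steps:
O(r) = 20 (O(r) = 4*5 = 20)
M(m, f) = -8
(-20495 - (2130 - 1*(-12224))) - M(-137, -71) = (-20495 - (2130 - 1*(-12224))) - 1*(-8) = (-20495 - (2130 + 12224)) + 8 = (-20495 - 1*14354) + 8 = (-20495 - 14354) + 8 = -34849 + 8 = -34841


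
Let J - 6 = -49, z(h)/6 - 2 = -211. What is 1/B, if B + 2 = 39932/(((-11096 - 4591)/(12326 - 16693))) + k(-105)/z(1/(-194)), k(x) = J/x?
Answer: 32785830/364394979593 ≈ 8.9973e-5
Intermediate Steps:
z(h) = -1254 (z(h) = 12 + 6*(-211) = 12 - 1266 = -1254)
J = -43 (J = 6 - 49 = -43)
k(x) = -43/x
B = 364394979593/32785830 (B = -2 + (39932/(((-11096 - 4591)/(12326 - 16693))) - 43/(-105)/(-1254)) = -2 + (39932/((-15687/(-4367))) - 43*(-1/105)*(-1/1254)) = -2 + (39932/((-15687*(-1/4367))) + (43/105)*(-1/1254)) = -2 + (39932/(15687/4367) - 43/131670) = -2 + (39932*(4367/15687) - 43/131670) = -2 + (174383044/15687 - 43/131670) = -2 + 364460551253/32785830 = 364394979593/32785830 ≈ 11114.)
1/B = 1/(364394979593/32785830) = 32785830/364394979593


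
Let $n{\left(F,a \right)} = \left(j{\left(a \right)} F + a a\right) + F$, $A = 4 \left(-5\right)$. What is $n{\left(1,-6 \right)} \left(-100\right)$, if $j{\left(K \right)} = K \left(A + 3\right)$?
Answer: $-13900$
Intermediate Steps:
$A = -20$
$j{\left(K \right)} = - 17 K$ ($j{\left(K \right)} = K \left(-20 + 3\right) = K \left(-17\right) = - 17 K$)
$n{\left(F,a \right)} = F + a^{2} - 17 F a$ ($n{\left(F,a \right)} = \left(- 17 a F + a a\right) + F = \left(- 17 F a + a^{2}\right) + F = \left(a^{2} - 17 F a\right) + F = F + a^{2} - 17 F a$)
$n{\left(1,-6 \right)} \left(-100\right) = \left(1 + \left(-6\right)^{2} - 17 \left(-6\right)\right) \left(-100\right) = \left(1 + 36 + 102\right) \left(-100\right) = 139 \left(-100\right) = -13900$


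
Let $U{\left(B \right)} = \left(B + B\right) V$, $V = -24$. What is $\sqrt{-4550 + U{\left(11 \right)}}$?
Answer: $i \sqrt{5078} \approx 71.26 i$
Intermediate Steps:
$U{\left(B \right)} = - 48 B$ ($U{\left(B \right)} = \left(B + B\right) \left(-24\right) = 2 B \left(-24\right) = - 48 B$)
$\sqrt{-4550 + U{\left(11 \right)}} = \sqrt{-4550 - 528} = \sqrt{-5078} = i \sqrt{5078}$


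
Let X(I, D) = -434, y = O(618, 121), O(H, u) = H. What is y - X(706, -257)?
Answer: 1052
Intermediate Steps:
y = 618
y - X(706, -257) = 618 - 1*(-434) = 618 + 434 = 1052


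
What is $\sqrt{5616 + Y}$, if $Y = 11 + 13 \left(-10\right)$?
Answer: $\sqrt{5497} \approx 74.142$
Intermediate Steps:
$Y = -119$ ($Y = 11 - 130 = -119$)
$\sqrt{5616 + Y} = \sqrt{5616 - 119} = \sqrt{5497}$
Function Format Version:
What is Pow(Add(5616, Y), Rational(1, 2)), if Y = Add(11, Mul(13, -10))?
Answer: Pow(5497, Rational(1, 2)) ≈ 74.142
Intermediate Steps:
Y = -119 (Y = Add(11, -130) = -119)
Pow(Add(5616, Y), Rational(1, 2)) = Pow(Add(5616, -119), Rational(1, 2)) = Pow(5497, Rational(1, 2))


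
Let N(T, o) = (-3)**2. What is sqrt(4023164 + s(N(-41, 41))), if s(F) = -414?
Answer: 5*sqrt(160910) ≈ 2005.7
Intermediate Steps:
N(T, o) = 9
sqrt(4023164 + s(N(-41, 41))) = sqrt(4023164 - 414) = sqrt(4022750) = 5*sqrt(160910)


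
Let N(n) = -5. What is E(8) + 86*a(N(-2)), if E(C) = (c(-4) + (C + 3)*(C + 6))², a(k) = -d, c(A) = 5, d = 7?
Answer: 24679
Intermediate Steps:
a(k) = -7 (a(k) = -1*7 = -7)
E(C) = (5 + (3 + C)*(6 + C))² (E(C) = (5 + (C + 3)*(C + 6))² = (5 + (3 + C)*(6 + C))²)
E(8) + 86*a(N(-2)) = (23 + 8² + 9*8)² + 86*(-7) = (23 + 64 + 72)² - 602 = 159² - 602 = 25281 - 602 = 24679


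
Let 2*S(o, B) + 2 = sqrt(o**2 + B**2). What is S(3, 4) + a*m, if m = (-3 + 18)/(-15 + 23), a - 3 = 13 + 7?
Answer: 357/8 ≈ 44.625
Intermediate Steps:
S(o, B) = -1 + sqrt(B**2 + o**2)/2 (S(o, B) = -1 + sqrt(o**2 + B**2)/2 = -1 + sqrt(B**2 + o**2)/2)
a = 23 (a = 3 + (13 + 7) = 3 + 20 = 23)
m = 15/8 ≈ 1.8750
S(3, 4) + a*m = (-1 + sqrt(4**2 + 3**2)/2) + 23*(15/8) = (-1 + sqrt(16 + 9)/2) + 345/8 = (-1 + sqrt(25)/2) + 345/8 = (-1 + (1/2)*5) + 345/8 = (-1 + 5/2) + 345/8 = 3/2 + 345/8 = 357/8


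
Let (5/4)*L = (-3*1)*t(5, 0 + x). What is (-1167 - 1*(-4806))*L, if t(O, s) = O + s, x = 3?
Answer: -349344/5 ≈ -69869.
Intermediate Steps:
L = -96/5 (L = 4*((-3*1)*(5 + (0 + 3)))/5 = 4*(-3*(5 + 3))/5 = 4*(-3*8)/5 = (⅘)*(-24) = -96/5 ≈ -19.200)
(-1167 - 1*(-4806))*L = (-1167 - 1*(-4806))*(-96/5) = (-1167 + 4806)*(-96/5) = 3639*(-96/5) = -349344/5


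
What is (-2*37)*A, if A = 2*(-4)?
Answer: 592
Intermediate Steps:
A = -8
(-2*37)*A = -2*37*(-8) = -74*(-8) = 592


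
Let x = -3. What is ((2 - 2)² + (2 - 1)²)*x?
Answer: -3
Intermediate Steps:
((2 - 2)² + (2 - 1)²)*x = ((2 - 2)² + (2 - 1)²)*(-3) = (0² + 1²)*(-3) = (0 + 1)*(-3) = 1*(-3) = -3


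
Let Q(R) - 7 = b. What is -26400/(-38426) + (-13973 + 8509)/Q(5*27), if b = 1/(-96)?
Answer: -10069206672/12891923 ≈ -781.05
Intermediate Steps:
b = -1/96 ≈ -0.010417
Q(R) = 671/96 (Q(R) = 7 - 1/96 = 671/96)
-26400/(-38426) + (-13973 + 8509)/Q(5*27) = -26400/(-38426) + (-13973 + 8509)/(671/96) = -26400*(-1/38426) - 5464*96/671 = 13200/19213 - 524544/671 = -10069206672/12891923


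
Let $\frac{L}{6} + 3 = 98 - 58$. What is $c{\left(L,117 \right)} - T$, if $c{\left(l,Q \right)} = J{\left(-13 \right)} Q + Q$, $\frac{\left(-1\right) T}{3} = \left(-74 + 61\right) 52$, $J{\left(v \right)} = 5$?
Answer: $-1326$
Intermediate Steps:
$T = 2028$ ($T = - 3 \left(-74 + 61\right) 52 = - 3 \left(\left(-13\right) 52\right) = \left(-3\right) \left(-676\right) = 2028$)
$L = 222$ ($L = -18 + 6 \left(98 - 58\right) = -18 + 6 \cdot 40 = -18 + 240 = 222$)
$c{\left(l,Q \right)} = 6 Q$ ($c{\left(l,Q \right)} = 5 Q + Q = 6 Q$)
$c{\left(L,117 \right)} - T = 6 \cdot 117 - 2028 = 702 - 2028 = -1326$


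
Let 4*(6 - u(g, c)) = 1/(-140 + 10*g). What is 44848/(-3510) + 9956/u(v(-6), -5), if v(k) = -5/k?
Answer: 9131448536/5547555 ≈ 1646.0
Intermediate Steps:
u(g, c) = 6 - 1/(4*(-140 + 10*g))
44848/(-3510) + 9956/u(v(-6), -5) = 44848/(-3510) + 9956/(((-3361 + 240*(-5/(-6)))/(40*(-14 - 5/(-6))))) = 44848*(-1/3510) + 9956/(((-3361 + 240*(-5*(-⅙)))/(40*(-14 - 5*(-⅙))))) = -22424/1755 + 9956/(((-3361 + 240*(⅚))/(40*(-14 + ⅚)))) = -22424/1755 + 9956/(((-3361 + 200)/(40*(-79/6)))) = -22424/1755 + 9956/(((1/40)*(-6/79)*(-3161))) = -22424/1755 + 9956/(9483/1580) = -22424/1755 + 9956*(1580/9483) = -22424/1755 + 15730480/9483 = 9131448536/5547555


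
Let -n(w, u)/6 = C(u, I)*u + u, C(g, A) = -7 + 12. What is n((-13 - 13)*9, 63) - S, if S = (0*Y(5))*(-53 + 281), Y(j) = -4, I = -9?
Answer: -2268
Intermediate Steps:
C(g, A) = 5
S = 0 (S = (0*(-4))*(-53 + 281) = 0*228 = 0)
n(w, u) = -36*u (n(w, u) = -6*(5*u + u) = -36*u)
n((-13 - 13)*9, 63) - S = -36*63 - 1*0 = -2268 + 0 = -2268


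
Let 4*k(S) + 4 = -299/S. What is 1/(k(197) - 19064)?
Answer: -788/15023519 ≈ -5.2451e-5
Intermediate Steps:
k(S) = -1 - 299/(4*S) (k(S) = -1 + (-299/S)/4 = -1 - 299/(4*S))
1/(k(197) - 19064) = 1/((-299/4 - 1*197)/197 - 19064) = 1/((-299/4 - 197)/197 - 19064) = 1/((1/197)*(-1087/4) - 19064) = 1/(-1087/788 - 19064) = 1/(-15023519/788) = -788/15023519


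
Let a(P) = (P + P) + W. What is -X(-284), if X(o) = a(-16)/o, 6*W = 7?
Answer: -185/1704 ≈ -0.10857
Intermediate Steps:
W = 7/6 (W = (⅙)*7 = 7/6 ≈ 1.1667)
a(P) = 7/6 + 2*P (a(P) = (P + P) + 7/6 = 2*P + 7/6 = 7/6 + 2*P)
X(o) = -185/(6*o) (X(o) = (7/6 + 2*(-16))/o = (7/6 - 32)/o = -185/(6*o))
-X(-284) = -(-185)/(6*(-284)) = -(-185)*(-1)/(6*284) = -1*185/1704 = -185/1704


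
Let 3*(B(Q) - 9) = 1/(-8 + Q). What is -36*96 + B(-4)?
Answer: -124093/36 ≈ -3447.0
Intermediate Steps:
B(Q) = 9 + 1/(3*(-8 + Q))
-36*96 + B(-4) = -36*96 + (-215 + 27*(-4))/(3*(-8 - 4)) = -3456 + (⅓)*(-215 - 108)/(-12) = -3456 + (⅓)*(-1/12)*(-323) = -3456 + 323/36 = -124093/36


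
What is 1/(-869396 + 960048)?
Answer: 1/90652 ≈ 1.1031e-5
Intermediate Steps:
1/(-869396 + 960048) = 1/90652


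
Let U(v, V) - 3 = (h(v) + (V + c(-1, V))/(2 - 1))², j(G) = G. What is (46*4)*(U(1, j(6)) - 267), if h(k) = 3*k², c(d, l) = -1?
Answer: -36800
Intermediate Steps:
U(v, V) = 3 + (-1 + V + 3*v²)² (U(v, V) = 3 + (3*v² + (V - 1)/(2 - 1))² = 3 + (3*v² + (-1 + V)/1)² = 3 + (3*v² + (-1 + V)*1)² = 3 + (3*v² + (-1 + V))² = 3 + (-1 + V + 3*v²)²)
(46*4)*(U(1, j(6)) - 267) = (46*4)*((3 + (-1 + 6 + 3*1²)²) - 267) = 184*((3 + (-1 + 6 + 3*1)²) - 267) = 184*((3 + (-1 + 6 + 3)²) - 267) = 184*((3 + 8²) - 267) = 184*((3 + 64) - 267) = 184*(67 - 267) = 184*(-200) = -36800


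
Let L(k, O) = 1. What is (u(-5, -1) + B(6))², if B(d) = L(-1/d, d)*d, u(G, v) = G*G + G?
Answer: 676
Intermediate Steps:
u(G, v) = G + G² (u(G, v) = G² + G = G + G²)
B(d) = d (B(d) = 1*d = d)
(u(-5, -1) + B(6))² = (-5*(1 - 5) + 6)² = (-5*(-4) + 6)² = (20 + 6)² = 26² = 676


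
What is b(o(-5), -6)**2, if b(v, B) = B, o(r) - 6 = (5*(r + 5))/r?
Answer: 36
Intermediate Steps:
o(r) = 6 + (25 + 5*r)/r (o(r) = 6 + (5*(r + 5))/r = 6 + (5*(5 + r))/r = 6 + (25 + 5*r)/r)
b(o(-5), -6)**2 = (-6)**2 = 36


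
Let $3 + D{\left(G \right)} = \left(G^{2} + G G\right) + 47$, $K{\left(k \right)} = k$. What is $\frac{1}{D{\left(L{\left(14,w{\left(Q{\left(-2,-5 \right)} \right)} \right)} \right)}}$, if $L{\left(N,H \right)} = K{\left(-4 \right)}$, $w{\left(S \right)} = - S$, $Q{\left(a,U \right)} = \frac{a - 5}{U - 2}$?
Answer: $\frac{1}{76} \approx 0.013158$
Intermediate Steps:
$Q{\left(a,U \right)} = \frac{-5 + a}{-2 + U}$
$L{\left(N,H \right)} = -4$
$D{\left(G \right)} = 44 + 2 G^{2}$ ($D{\left(G \right)} = -3 + \left(\left(G^{2} + G G\right) + 47\right) = -3 + \left(\left(G^{2} + G^{2}\right) + 47\right) = -3 + \left(2 G^{2} + 47\right) = -3 + \left(47 + 2 G^{2}\right) = 44 + 2 G^{2}$)
$\frac{1}{D{\left(L{\left(14,w{\left(Q{\left(-2,-5 \right)} \right)} \right)} \right)}} = \frac{1}{44 + 2 \left(-4\right)^{2}} = \frac{1}{44 + 2 \cdot 16} = \frac{1}{44 + 32} = \frac{1}{76}$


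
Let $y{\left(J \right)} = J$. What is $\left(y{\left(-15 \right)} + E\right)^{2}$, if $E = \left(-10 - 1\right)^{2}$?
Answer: $11236$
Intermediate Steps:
$E = 121$ ($E = \left(-11\right)^{2} = 121$)
$\left(y{\left(-15 \right)} + E\right)^{2} = \left(-15 + 121\right)^{2} = 106^{2} = 11236$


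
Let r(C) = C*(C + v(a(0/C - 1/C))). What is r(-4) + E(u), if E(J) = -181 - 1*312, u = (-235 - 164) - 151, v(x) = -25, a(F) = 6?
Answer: -377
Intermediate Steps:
u = -550 (u = -399 - 151 = -550)
E(J) = -493 (E(J) = -181 - 312 = -493)
r(C) = C*(-25 + C) (r(C) = C*(C - 25) = C*(-25 + C))
r(-4) + E(u) = -4*(-25 - 4) - 493 = -4*(-29) - 493 = 116 - 493 = -377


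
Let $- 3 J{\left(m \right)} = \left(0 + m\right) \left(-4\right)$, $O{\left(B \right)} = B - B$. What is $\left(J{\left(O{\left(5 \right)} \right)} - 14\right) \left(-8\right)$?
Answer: $112$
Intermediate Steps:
$O{\left(B \right)} = 0$
$J{\left(m \right)} = \frac{4 m}{3}$ ($J{\left(m \right)} = - \frac{\left(0 + m\right) \left(-4\right)}{3} = - \frac{m \left(-4\right)}{3} = - \frac{\left(-4\right) m}{3} = \frac{4 m}{3}$)
$\left(J{\left(O{\left(5 \right)} \right)} - 14\right) \left(-8\right) = \left(\frac{4}{3} \cdot 0 - 14\right) \left(-8\right) = \left(0 - 14\right) \left(-8\right) = \left(-14\right) \left(-8\right) = 112$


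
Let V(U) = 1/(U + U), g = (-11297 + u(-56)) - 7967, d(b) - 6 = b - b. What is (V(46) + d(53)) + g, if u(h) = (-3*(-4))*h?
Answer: -1833559/92 ≈ -19930.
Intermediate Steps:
d(b) = 6 (d(b) = 6 + (b - b) = 6 + 0 = 6)
u(h) = 12*h
g = -19936 (g = (-11297 + 12*(-56)) - 7967 = (-11297 - 672) - 7967 = -11969 - 7967 = -19936)
V(U) = 1/(2*U)
(V(46) + d(53)) + g = ((1/2)/46 + 6) - 19936 = ((1/2)*(1/46) + 6) - 19936 = (1/92 + 6) - 19936 = 553/92 - 19936 = -1833559/92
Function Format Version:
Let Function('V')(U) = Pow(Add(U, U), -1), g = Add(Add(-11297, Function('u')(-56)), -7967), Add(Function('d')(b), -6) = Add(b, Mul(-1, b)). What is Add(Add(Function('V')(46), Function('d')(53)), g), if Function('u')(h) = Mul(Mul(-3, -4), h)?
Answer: Rational(-1833559, 92) ≈ -19930.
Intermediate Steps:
Function('d')(b) = 6 (Function('d')(b) = Add(6, Add(b, Mul(-1, b))) = Add(6, 0) = 6)
Function('u')(h) = Mul(12, h)
g = -19936 (g = Add(Add(-11297, Mul(12, -56)), -7967) = Add(Add(-11297, -672), -7967) = Add(-11969, -7967) = -19936)
Function('V')(U) = Mul(Rational(1, 2), Pow(U, -1)) (Function('V')(U) = Pow(Mul(2, U), -1) = Mul(Rational(1, 2), Pow(U, -1)))
Add(Add(Function('V')(46), Function('d')(53)), g) = Add(Add(Mul(Rational(1, 2), Pow(46, -1)), 6), -19936) = Add(Add(Mul(Rational(1, 2), Rational(1, 46)), 6), -19936) = Add(Add(Rational(1, 92), 6), -19936) = Add(Rational(553, 92), -19936) = Rational(-1833559, 92)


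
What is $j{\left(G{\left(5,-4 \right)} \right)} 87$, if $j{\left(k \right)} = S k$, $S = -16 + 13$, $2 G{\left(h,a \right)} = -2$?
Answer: $261$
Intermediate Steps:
$G{\left(h,a \right)} = -1$ ($G{\left(h,a \right)} = \frac{1}{2} \left(-2\right) = -1$)
$S = -3$
$j{\left(k \right)} = - 3 k$
$j{\left(G{\left(5,-4 \right)} \right)} 87 = \left(-3\right) \left(-1\right) 87 = 3 \cdot 87 = 261$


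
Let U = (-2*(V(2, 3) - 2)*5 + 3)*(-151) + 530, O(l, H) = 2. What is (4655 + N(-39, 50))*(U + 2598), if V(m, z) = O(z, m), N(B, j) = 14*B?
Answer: 10991575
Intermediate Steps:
V(m, z) = 2
U = 77 (U = (-2*(2 - 2)*5 + 3)*(-151) + 530 = (-2*0*5 + 3)*(-151) + 530 = (0*5 + 3)*(-151) + 530 = (0 + 3)*(-151) + 530 = 3*(-151) + 530 = -453 + 530 = 77)
(4655 + N(-39, 50))*(U + 2598) = (4655 + 14*(-39))*(77 + 2598) = (4655 - 546)*2675 = 4109*2675 = 10991575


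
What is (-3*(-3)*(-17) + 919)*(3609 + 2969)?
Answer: 5038748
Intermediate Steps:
(-3*(-3)*(-17) + 919)*(3609 + 2969) = (9*(-17) + 919)*6578 = (-153 + 919)*6578 = 766*6578 = 5038748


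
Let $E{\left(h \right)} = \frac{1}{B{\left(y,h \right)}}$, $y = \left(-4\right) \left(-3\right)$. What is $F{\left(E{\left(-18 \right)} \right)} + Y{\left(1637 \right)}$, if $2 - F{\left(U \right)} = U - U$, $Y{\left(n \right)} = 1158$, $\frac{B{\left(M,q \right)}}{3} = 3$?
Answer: $1160$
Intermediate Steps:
$y = 12$
$B{\left(M,q \right)} = 9$ ($B{\left(M,q \right)} = 3 \cdot 3 = 9$)
$E{\left(h \right)} = \frac{1}{9}$
$F{\left(U \right)} = 2$ ($F{\left(U \right)} = 2 - \left(U - U\right) = 2 - 0 = 2 + 0 = 2$)
$F{\left(E{\left(-18 \right)} \right)} + Y{\left(1637 \right)} = 2 + 1158 = 1160$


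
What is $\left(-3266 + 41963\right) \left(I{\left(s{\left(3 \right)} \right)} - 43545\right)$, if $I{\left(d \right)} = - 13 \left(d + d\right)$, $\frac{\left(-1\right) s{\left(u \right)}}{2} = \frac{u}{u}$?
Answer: $-1683048621$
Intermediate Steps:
$s{\left(u \right)} = -2$ ($s{\left(u \right)} = - 2 \frac{u}{u} = \left(-2\right) 1 = -2$)
$I{\left(d \right)} = - 26 d$ ($I{\left(d \right)} = - 13 \cdot 2 d = - 26 d$)
$\left(-3266 + 41963\right) \left(I{\left(s{\left(3 \right)} \right)} - 43545\right) = \left(-3266 + 41963\right) \left(\left(-26\right) \left(-2\right) - 43545\right) = 38697 \left(52 - 43545\right) = 38697 \left(-43493\right) = -1683048621$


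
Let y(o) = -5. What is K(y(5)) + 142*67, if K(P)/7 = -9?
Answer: 9451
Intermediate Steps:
K(P) = -63 (K(P) = 7*(-9) = -63)
K(y(5)) + 142*67 = -63 + 142*67 = -63 + 9514 = 9451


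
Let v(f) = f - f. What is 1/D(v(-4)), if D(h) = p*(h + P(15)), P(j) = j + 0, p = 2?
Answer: 1/30 ≈ 0.033333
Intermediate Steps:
v(f) = 0
P(j) = j
D(h) = 30 + 2*h (D(h) = 2*(h + 15) = 2*(15 + h) = 30 + 2*h)
1/D(v(-4)) = 1/(30 + 2*0) = 1/(30 + 0) = 1/30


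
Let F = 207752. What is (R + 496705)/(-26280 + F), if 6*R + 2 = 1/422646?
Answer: 1259581443289/460190489472 ≈ 2.7371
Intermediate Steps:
R = -845291/2535876 (R = -1/3 + (1/6)/422646 = -1/3 + (1/6)*(1/422646) = -1/3 + 1/2535876 = -845291/2535876 ≈ -0.33333)
(R + 496705)/(-26280 + F) = (-845291/2535876 + 496705)/(-26280 + 207752) = (1259581443289/2535876)/181472 = (1259581443289/2535876)*(1/181472) = 1259581443289/460190489472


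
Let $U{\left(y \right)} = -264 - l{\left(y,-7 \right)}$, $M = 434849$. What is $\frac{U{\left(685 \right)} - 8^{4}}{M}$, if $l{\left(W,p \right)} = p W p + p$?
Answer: $- \frac{37918}{434849} \approx -0.087198$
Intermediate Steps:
$l{\left(W,p \right)} = p + W p^{2}$ ($l{\left(W,p \right)} = W p p + p = W p^{2} + p = p + W p^{2}$)
$U{\left(y \right)} = -257 - 49 y$ ($U{\left(y \right)} = -264 - - 7 \left(1 + y \left(-7\right)\right) = -264 - - 7 \left(1 - 7 y\right) = -264 - \left(-7 + 49 y\right) = -257 - 49 y$)
$\frac{U{\left(685 \right)} - 8^{4}}{M} = \frac{\left(-257 - 33565\right) - 8^{4}}{434849} = \left(\left(-257 - 33565\right) - 4096\right) \frac{1}{434849} = \left(-33822 - 4096\right) \frac{1}{434849} = \left(-37918\right) \frac{1}{434849} = - \frac{37918}{434849}$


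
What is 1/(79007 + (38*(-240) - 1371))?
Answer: 1/68516 ≈ 1.4595e-5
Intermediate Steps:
1/(79007 + (38*(-240) - 1371)) = 1/(79007 + (-9120 - 1371)) = 1/(79007 - 10491) = 1/68516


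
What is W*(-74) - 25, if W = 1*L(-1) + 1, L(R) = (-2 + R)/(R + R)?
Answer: -210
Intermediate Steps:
L(R) = (-2 + R)/(2*R) (L(R) = (-2 + R)/((2*R)) = (-2 + R)*(1/(2*R)) = (-2 + R)/(2*R))
W = 5/2 (W = 1*((½)*(-2 - 1)/(-1)) + 1 = 1*((½)*(-1)*(-3)) + 1 = 1*(3/2) + 1 = 3/2 + 1 = 5/2 ≈ 2.5000)
W*(-74) - 25 = (5/2)*(-74) - 25 = -185 - 25 = -210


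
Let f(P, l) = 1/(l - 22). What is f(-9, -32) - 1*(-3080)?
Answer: 166319/54 ≈ 3080.0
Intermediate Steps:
f(P, l) = 1/(-22 + l)
f(-9, -32) - 1*(-3080) = 1/(-22 - 32) - 1*(-3080) = 1/(-54) + 3080 = -1/54 + 3080 = 166319/54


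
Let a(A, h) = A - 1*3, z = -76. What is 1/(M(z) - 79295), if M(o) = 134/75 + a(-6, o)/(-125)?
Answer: -375/29734928 ≈ -1.2611e-5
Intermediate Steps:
a(A, h) = -3 + A (a(A, h) = A - 3 = -3 + A)
M(o) = 697/375 (M(o) = 134/75 + (-3 - 6)/(-125) = 134*(1/75) - 9*(-1/125) = 134/75 + 9/125 = 697/375)
1/(M(z) - 79295) = 1/(697/375 - 79295) = 1/(-29734928/375) = -375/29734928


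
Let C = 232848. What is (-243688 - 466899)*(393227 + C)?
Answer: -444880756025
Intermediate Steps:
(-243688 - 466899)*(393227 + C) = (-243688 - 466899)*(393227 + 232848) = -710587*626075 = -444880756025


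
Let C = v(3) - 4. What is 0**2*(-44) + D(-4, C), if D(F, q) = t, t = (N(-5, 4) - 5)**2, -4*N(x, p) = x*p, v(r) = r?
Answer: 0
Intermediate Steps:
N(x, p) = -p*x/4 (N(x, p) = -x*p/4 = -p*x/4)
t = 0 (t = (-1/4*4*(-5) - 5)**2 = (5 - 5)**2 = 0**2 = 0)
C = -1 (C = 3 - 4 = -1)
D(F, q) = 0
0**2*(-44) + D(-4, C) = 0**2*(-44) + 0 = 0*(-44) + 0 = 0 + 0 = 0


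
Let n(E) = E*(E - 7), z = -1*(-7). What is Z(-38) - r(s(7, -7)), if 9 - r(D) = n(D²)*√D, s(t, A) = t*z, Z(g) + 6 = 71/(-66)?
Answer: 2655572167/66 ≈ 4.0236e+7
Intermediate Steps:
z = 7
Z(g) = -467/66 (Z(g) = -6 + 71/(-66) = -6 + 71*(-1/66) = -6 - 71/66 = -467/66)
n(E) = E*(-7 + E)
s(t, A) = 7*t (s(t, A) = t*7 = 7*t)
r(D) = 9 - D^(5/2)*(-7 + D²) (r(D) = 9 - D²*(-7 + D²)*√D = 9 - D^(5/2)*(-7 + D²))
Z(-38) - r(s(7, -7)) = -467/66 - (9 + (7*7)^(5/2)*(7 - (7*7)²)) = -467/66 - (9 + 49^(5/2)*(7 - 1*49²)) = -467/66 - (9 + 16807*(7 - 1*2401)) = -467/66 - (9 + 16807*(7 - 2401)) = -467/66 - (9 + 16807*(-2394)) = -467/66 - (9 - 40235958) = -467/66 - 1*(-40235949) = -467/66 + 40235949 = 2655572167/66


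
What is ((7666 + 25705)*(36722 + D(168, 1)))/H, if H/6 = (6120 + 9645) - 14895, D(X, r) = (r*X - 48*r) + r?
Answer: 409829251/1740 ≈ 2.3553e+5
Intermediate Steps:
D(X, r) = -47*r + X*r (D(X, r) = (X*r - 48*r) + r = (-48*r + X*r) + r = -47*r + X*r)
H = 5220 (H = 6*((6120 + 9645) - 14895) = 6*(15765 - 14895) = 6*870 = 5220)
((7666 + 25705)*(36722 + D(168, 1)))/H = ((7666 + 25705)*(36722 + 1*(-47 + 168)))/5220 = (33371*(36722 + 1*121))*(1/5220) = (33371*(36722 + 121))*(1/5220) = (33371*36843)*(1/5220) = 1229487753*(1/5220) = 409829251/1740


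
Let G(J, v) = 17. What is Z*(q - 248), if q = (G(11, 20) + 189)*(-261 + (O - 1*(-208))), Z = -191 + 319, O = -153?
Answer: -5463552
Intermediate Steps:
Z = 128
q = -42436 (q = (17 + 189)*(-261 + (-153 - 1*(-208))) = 206*(-261 + (-153 + 208)) = 206*(-261 + 55) = 206*(-206) = -42436)
Z*(q - 248) = 128*(-42436 - 248) = 128*(-42684) = -5463552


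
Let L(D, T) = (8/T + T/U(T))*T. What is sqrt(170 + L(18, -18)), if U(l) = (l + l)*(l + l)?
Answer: sqrt(713)/2 ≈ 13.351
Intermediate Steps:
U(l) = 4*l**2 (U(l) = (2*l)*(2*l) = 4*l**2)
L(D, T) = 33/4 (L(D, T) = (8/T + T/((4*T**2)))*T = (8/T + T*(1/(4*T**2)))*T = (8/T + 1/(4*T))*T = (33/(4*T))*T = 33/4)
sqrt(170 + L(18, -18)) = sqrt(170 + 33/4) = sqrt(713/4) = sqrt(713)/2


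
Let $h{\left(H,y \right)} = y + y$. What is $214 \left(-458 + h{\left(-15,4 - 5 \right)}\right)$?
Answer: $-98440$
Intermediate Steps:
$h{\left(H,y \right)} = 2 y$
$214 \left(-458 + h{\left(-15,4 - 5 \right)}\right) = 214 \left(-458 + 2 \left(4 - 5\right)\right) = 214 \left(-458 + 2 \left(-1\right)\right) = 214 \left(-458 - 2\right) = 214 \left(-460\right) = -98440$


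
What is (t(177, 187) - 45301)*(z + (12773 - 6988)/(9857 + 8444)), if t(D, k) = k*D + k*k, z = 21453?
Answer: 8938714380846/18301 ≈ 4.8843e+8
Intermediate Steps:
t(D, k) = k² + D*k (t(D, k) = D*k + k² = k² + D*k)
(t(177, 187) - 45301)*(z + (12773 - 6988)/(9857 + 8444)) = (187*(177 + 187) - 45301)*(21453 + (12773 - 6988)/(9857 + 8444)) = (187*364 - 45301)*(21453 + 5785/18301) = (68068 - 45301)*(21453 + 5785*(1/18301)) = 22767*(21453 + 5785/18301) = 22767*(392617138/18301) = 8938714380846/18301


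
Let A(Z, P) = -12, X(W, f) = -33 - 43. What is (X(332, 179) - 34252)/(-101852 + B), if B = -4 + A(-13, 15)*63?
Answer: 8582/25653 ≈ 0.33454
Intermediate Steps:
X(W, f) = -76
B = -760 (B = -4 - 12*63 = -4 - 756 = -760)
(X(332, 179) - 34252)/(-101852 + B) = (-76 - 34252)/(-101852 - 760) = -34328/(-102612) = -34328*(-1/102612) = 8582/25653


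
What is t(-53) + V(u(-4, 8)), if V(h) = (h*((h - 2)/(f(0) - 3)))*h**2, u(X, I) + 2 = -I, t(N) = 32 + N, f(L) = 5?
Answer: 5979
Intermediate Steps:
u(X, I) = -2 - I
V(h) = h**3*(-1 + h/2) (V(h) = (h*((h - 2)/(5 - 3)))*h**2 = (h*((-2 + h)/2))*h**2 = (h*((-2 + h)*(1/2)))*h**2 = (h*(-1 + h/2))*h**2 = h**3*(-1 + h/2))
t(-53) + V(u(-4, 8)) = (32 - 53) + (-2 - 1*8)**3*(-2 + (-2 - 1*8))/2 = -21 + (-2 - 8)**3*(-2 + (-2 - 8))/2 = -21 + (1/2)*(-10)**3*(-2 - 10) = -21 + (1/2)*(-1000)*(-12) = -21 + 6000 = 5979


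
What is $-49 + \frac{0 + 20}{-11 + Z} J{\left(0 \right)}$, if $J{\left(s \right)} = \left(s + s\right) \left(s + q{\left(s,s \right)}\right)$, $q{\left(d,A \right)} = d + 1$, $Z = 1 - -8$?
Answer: $-49$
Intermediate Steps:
$Z = 9$ ($Z = 1 + 8 = 9$)
$q{\left(d,A \right)} = 1 + d$
$J{\left(s \right)} = 2 s \left(1 + 2 s\right)$ ($J{\left(s \right)} = \left(s + s\right) \left(s + \left(1 + s\right)\right) = 2 s \left(1 + 2 s\right)$)
$-49 + \frac{0 + 20}{-11 + Z} J{\left(0 \right)} = -49 + \frac{0 + 20}{-11 + 9} \cdot 2 \cdot 0 \left(1 + 2 \cdot 0\right) = -49 + \frac{20}{-2} \cdot 2 \cdot 0 \left(1 + 0\right) = -49 + 20 \left(- \frac{1}{2}\right) 2 \cdot 0 \cdot 1 = -49 - 0 = -49 + 0 = -49$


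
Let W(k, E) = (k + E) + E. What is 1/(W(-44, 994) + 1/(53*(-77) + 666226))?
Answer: 662145/1287209881 ≈ 0.00051440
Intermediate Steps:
W(k, E) = k + 2*E (W(k, E) = (E + k) + E = k + 2*E)
1/(W(-44, 994) + 1/(53*(-77) + 666226)) = 1/((-44 + 2*994) + 1/(53*(-77) + 666226)) = 1/((-44 + 1988) + 1/(-4081 + 666226)) = 1/(1944 + 1/662145) = 1/(1287209881/662145) = 662145/1287209881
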